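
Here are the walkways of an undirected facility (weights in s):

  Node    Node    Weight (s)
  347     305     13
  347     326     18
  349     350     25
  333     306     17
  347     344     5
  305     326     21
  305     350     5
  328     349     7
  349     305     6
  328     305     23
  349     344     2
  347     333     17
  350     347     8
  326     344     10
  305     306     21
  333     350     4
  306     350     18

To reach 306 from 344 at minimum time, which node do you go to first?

349

Candidate routes:
344 → 349 → 305 → 350 → 306: 2+6+5+18 = 31
344 → 349 → 305 → 306: 2+6+21 = 29
344 → 347 → 350 → 306: 5+8+18 = 31
Cheapest is 344 → 349 → 305 → 306 at 29 s.
So from 344 the first move is to 349.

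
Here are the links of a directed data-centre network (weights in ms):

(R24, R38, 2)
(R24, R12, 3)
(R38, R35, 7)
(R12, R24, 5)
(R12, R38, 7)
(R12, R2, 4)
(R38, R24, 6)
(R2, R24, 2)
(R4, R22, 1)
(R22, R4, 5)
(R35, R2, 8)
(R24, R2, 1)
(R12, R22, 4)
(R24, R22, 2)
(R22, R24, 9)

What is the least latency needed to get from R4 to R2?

Shortest distances from R4:
R4: 0
R22: 1  (via R4)
R24: 10  (via R22)
R2: 11  (via R24)
Shortest route: R4–R22–R24–R2 = 11 ms.

11 ms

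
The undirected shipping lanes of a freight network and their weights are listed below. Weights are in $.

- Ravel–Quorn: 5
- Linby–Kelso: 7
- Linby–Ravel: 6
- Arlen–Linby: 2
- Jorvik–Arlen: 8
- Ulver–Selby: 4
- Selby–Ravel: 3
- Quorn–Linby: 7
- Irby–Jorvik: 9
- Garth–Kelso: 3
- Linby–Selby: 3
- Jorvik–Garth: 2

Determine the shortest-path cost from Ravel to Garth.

Compare a few routes:
Ravel–Quorn–Linby–Kelso–Garth: 5+7+7+3 = 22
Ravel–Linby–Kelso–Garth: 6+7+3 = 16
Ravel–Linby–Arlen–Jorvik–Garth: 6+2+8+2 = 18
Ravel–Selby–Linby–Arlen–Jorvik–Garth: 3+3+2+8+2 = 18
Cheapest is Ravel–Linby–Kelso–Garth at $16.

$16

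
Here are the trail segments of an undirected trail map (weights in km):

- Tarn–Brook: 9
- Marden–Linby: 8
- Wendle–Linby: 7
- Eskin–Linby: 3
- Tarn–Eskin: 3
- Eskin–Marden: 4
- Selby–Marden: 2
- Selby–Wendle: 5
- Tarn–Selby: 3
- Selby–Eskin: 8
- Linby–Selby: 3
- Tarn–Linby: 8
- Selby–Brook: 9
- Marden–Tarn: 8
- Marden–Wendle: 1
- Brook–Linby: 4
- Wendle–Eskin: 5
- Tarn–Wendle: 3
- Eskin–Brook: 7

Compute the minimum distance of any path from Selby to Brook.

7 km

Enumerating some paths:
Selby - Brook: 9 = 9
Selby - Linby - Brook: 3+4 = 7
The minimum is 7 km via Selby - Linby - Brook.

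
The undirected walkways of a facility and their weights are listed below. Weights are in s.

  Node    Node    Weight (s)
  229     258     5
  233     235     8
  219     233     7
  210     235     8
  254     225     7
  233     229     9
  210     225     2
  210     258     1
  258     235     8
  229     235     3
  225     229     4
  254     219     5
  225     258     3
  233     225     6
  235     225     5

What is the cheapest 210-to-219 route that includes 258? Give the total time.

Best 210 to 258: 210 → 258 costing 1
Shortest 258→219: 258 → 225 → 254 → 219 = 15
Total via 258: 1 + 15 = 16 s.

16 s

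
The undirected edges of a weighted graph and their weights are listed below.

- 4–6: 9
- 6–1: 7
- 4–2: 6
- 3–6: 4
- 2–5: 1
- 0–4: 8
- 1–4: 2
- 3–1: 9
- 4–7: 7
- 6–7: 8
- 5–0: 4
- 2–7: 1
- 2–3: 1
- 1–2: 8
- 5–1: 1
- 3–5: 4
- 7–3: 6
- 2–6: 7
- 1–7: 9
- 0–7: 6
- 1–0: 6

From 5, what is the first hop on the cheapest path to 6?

2

Candidate routes:
5–2–3–6: 1+1+4 = 6
5–3–6: 4+4 = 8
5–2–6: 1+7 = 8
5–1–6: 1+7 = 8
Cheapest is 5–2–3–6 at 6.
So from 5 the first move is to 2.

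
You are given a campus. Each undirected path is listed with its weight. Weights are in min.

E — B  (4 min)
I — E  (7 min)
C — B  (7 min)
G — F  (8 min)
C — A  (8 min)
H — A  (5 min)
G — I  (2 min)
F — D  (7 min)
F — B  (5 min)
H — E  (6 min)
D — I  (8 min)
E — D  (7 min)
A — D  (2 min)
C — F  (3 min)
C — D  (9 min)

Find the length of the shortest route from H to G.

Running Dijkstra from H:
H: 0
A: 5  (via H)
E: 6  (via H)
D: 7  (via A)
B: 10  (via E)
C: 13  (via A)
I: 13  (via E)
F: 14  (via D)
G: 15  (via I)
Shortest route: H → E → I → G = 15 min.

15 min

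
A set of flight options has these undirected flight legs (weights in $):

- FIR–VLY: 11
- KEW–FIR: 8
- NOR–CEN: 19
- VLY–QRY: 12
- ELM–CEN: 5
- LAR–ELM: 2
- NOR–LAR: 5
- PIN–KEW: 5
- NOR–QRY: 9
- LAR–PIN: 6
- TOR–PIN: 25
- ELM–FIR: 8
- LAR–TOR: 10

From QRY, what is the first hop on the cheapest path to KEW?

Compare a few routes:
QRY → VLY → FIR → KEW: 12+11+8 = 31
QRY → NOR → LAR → PIN → KEW: 9+5+6+5 = 25
Cheapest is QRY → NOR → LAR → PIN → KEW at $25.
So from QRY the first move is to NOR.

NOR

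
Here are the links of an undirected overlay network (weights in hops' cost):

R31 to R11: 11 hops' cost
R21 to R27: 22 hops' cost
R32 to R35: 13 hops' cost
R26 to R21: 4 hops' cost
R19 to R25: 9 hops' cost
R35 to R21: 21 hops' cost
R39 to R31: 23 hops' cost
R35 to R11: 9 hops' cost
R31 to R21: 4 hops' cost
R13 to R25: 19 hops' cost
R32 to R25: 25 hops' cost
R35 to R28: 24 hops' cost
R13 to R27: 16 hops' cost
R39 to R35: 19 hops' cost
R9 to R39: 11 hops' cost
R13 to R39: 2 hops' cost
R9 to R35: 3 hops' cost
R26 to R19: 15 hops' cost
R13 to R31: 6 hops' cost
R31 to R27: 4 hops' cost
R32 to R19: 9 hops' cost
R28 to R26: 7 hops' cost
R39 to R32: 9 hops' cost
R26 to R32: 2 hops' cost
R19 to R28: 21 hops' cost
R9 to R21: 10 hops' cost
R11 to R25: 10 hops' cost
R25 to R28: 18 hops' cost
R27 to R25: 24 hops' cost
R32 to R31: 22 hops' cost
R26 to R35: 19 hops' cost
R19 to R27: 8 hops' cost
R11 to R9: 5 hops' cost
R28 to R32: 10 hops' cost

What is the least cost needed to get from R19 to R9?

Enumerating some paths:
R19–R32–R26–R21–R9: 9+2+4+10 = 25
R19–R25–R11–R9: 9+10+5 = 24
Cheapest is R19–R25–R11–R9 at 24 hops' cost.

24 hops' cost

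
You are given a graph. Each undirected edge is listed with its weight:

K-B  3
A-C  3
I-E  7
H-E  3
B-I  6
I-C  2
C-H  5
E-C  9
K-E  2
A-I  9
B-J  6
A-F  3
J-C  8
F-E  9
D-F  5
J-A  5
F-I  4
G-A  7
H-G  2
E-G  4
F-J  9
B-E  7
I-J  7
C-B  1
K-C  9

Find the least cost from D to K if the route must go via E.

Shortest D→E: D–F–E = 14
Shortest E→K: E–K = 2
Total via E: 14 + 2 = 16.

16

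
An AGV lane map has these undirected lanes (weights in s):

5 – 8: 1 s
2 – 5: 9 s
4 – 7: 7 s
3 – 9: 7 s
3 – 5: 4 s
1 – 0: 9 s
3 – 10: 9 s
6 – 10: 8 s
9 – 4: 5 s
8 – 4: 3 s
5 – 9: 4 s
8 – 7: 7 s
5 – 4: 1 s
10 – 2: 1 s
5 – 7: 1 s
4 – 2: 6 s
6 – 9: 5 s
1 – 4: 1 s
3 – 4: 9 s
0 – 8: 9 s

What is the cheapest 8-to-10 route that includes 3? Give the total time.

Shortest 8→3: 8–5–3 = 5
Shortest 3→10: 3–10 = 9
Total via 3: 5 + 9 = 14 s.

14 s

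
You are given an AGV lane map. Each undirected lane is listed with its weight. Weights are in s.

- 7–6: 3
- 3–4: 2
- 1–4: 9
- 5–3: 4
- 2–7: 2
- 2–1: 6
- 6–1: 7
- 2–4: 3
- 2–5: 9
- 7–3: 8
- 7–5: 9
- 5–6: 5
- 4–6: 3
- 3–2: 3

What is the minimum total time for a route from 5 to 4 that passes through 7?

13 s

Shortest 5→7: 5–6–7 = 8
Best 7 to 4: 7–2–4 costing 5
Total via 7: 8 + 5 = 13 s.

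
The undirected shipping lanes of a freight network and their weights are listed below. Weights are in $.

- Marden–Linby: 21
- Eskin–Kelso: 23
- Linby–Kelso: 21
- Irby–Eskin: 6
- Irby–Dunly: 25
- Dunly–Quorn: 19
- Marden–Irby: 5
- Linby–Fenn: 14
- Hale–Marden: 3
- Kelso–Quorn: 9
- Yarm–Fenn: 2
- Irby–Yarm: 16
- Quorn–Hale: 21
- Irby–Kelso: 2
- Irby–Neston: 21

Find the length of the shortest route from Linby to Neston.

$44

Settle nodes by increasing distance from Linby:
Linby: 0
Fenn: 14  (via Linby)
Yarm: 16  (via Fenn)
Marden: 21  (via Linby)
Kelso: 21  (via Linby)
Irby: 23  (via Kelso)
Hale: 24  (via Marden)
Eskin: 29  (via Irby)
Quorn: 30  (via Kelso)
Neston: 44  (via Irby)
Shortest route: Linby–Kelso–Irby–Neston = $44.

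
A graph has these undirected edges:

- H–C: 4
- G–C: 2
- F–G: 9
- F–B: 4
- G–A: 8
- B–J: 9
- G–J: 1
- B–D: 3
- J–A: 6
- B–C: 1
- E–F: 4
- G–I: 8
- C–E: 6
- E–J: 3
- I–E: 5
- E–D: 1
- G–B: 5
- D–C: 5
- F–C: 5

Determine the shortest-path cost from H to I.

Candidate routes:
H → C → G → J → E → I: 4+2+1+3+5 = 15
H → C → G → I: 4+2+8 = 14
Cheapest is H → C → G → I at 14.

14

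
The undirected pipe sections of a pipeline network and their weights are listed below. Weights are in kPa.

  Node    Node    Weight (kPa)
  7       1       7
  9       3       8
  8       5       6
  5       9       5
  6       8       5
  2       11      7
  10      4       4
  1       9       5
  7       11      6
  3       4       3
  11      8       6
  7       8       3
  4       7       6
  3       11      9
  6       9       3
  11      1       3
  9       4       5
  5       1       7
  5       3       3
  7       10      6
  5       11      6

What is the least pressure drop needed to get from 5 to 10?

Enumerating some paths:
5 - 3 - 4 - 7 - 10: 3+3+6+6 = 18
5 - 9 - 4 - 10: 5+5+4 = 14
5 - 3 - 4 - 10: 3+3+4 = 10
5 - 8 - 7 - 10: 6+3+6 = 15
Cheapest is 5 - 3 - 4 - 10 at 10 kPa.

10 kPa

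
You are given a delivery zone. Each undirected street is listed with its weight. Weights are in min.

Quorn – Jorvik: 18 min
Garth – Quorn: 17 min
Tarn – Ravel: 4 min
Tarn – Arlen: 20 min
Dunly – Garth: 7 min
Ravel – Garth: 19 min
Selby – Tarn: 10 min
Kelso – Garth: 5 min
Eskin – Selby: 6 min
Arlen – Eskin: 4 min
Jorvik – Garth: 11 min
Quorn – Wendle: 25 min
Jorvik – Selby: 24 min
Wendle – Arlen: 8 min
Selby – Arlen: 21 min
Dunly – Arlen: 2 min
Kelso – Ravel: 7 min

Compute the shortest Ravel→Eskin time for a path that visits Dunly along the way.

Best Ravel to Dunly: Ravel → Kelso → Garth → Dunly costing 19
Shortest Dunly→Eskin: Dunly → Arlen → Eskin = 6
Total via Dunly: 19 + 6 = 25 min.

25 min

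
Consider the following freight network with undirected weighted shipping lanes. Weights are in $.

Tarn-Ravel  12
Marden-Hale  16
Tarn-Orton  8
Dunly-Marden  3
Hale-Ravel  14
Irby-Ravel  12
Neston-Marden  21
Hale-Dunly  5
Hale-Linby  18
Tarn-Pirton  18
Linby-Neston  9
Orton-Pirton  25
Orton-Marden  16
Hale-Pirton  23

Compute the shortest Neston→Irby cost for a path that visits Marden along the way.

Shortest Neston→Marden: Neston → Marden = 21
Shortest Marden→Irby: Marden → Dunly → Hale → Ravel → Irby = 34
Total via Marden: 21 + 34 = $55.

$55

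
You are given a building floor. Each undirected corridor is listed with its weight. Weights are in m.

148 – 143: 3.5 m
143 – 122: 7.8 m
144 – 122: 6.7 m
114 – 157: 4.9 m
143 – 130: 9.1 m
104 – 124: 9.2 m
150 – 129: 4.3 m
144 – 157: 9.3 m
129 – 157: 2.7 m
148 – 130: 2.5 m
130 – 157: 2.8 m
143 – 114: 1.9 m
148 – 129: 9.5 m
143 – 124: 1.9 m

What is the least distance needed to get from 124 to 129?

Compare a few routes:
124 - 143 - 130 - 157 - 129: 1.9+9.1+2.8+2.7 = 16.5
124 - 143 - 114 - 157 - 129: 1.9+1.9+4.9+2.7 = 11.4
124 - 143 - 148 - 129: 1.9+3.5+9.5 = 14.9
124 - 143 - 148 - 130 - 157 - 129: 1.9+3.5+2.5+2.8+2.7 = 13.4
Cheapest is 124 - 143 - 114 - 157 - 129 at 11.4 m.

11.4 m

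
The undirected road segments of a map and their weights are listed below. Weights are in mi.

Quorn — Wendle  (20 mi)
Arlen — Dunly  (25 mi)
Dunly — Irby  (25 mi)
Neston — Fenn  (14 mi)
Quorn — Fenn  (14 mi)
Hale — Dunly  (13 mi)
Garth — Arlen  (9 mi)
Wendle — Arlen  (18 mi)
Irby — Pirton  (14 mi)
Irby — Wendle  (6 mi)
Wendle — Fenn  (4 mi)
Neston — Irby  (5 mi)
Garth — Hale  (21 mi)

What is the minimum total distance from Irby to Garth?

33 mi

Running Dijkstra from Irby:
Irby: 0
Neston: 5  (via Irby)
Wendle: 6  (via Irby)
Fenn: 10  (via Wendle)
Pirton: 14  (via Irby)
Quorn: 24  (via Fenn)
Arlen: 24  (via Wendle)
Dunly: 25  (via Irby)
Garth: 33  (via Arlen)
Shortest route: Irby–Wendle–Arlen–Garth = 33 mi.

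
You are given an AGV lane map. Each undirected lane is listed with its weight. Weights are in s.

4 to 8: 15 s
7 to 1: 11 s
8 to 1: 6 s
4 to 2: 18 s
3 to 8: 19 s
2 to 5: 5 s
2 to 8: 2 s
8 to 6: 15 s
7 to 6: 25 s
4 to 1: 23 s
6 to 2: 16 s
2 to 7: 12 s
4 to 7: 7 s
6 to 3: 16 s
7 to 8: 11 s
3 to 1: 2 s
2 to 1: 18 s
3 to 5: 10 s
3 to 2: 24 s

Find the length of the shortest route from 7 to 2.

12 s

Candidate routes:
7 - 2: 12 = 12
7 - 8 - 2: 11+2 = 13
Cheapest is 7 - 2 at 12 s.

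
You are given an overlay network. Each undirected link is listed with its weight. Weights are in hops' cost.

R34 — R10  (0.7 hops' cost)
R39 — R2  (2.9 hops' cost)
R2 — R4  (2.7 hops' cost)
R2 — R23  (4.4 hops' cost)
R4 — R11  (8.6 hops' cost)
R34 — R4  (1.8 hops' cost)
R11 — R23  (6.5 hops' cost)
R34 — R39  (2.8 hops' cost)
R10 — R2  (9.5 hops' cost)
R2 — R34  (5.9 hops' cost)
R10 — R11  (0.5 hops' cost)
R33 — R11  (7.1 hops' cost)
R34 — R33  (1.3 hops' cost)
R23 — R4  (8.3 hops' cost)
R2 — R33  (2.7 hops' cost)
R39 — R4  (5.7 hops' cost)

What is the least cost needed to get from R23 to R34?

7.7 hops' cost

Running Dijkstra from R23:
R23: 0
R2: 4.4  (via R23)
R11: 6.5  (via R23)
R10: 7  (via R11)
R33: 7.1  (via R2)
R4: 7.1  (via R2)
R39: 7.3  (via R2)
R34: 7.7  (via R10)
Shortest route: R23–R11–R10–R34 = 7.7 hops' cost.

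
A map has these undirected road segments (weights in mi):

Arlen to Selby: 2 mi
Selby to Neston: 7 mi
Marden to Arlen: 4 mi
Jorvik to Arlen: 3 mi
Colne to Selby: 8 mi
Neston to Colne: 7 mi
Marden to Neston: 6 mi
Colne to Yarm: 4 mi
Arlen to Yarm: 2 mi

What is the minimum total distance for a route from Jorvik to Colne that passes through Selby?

Shortest Jorvik→Selby: Jorvik–Arlen–Selby = 5
Best Selby to Colne: Selby–Colne costing 8
Total via Selby: 5 + 8 = 13 mi.

13 mi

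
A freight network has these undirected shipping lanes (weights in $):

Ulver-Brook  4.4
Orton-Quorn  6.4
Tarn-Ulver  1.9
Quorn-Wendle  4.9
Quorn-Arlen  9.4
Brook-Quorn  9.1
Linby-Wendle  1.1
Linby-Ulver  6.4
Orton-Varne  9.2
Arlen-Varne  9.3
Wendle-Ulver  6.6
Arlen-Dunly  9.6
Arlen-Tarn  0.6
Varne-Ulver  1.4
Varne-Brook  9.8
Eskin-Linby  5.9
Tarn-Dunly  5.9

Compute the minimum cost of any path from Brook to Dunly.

Compare a few routes:
Brook - Ulver - Tarn - Dunly: 4.4+1.9+5.9 = 12.2
Brook - Ulver - Tarn - Arlen - Dunly: 4.4+1.9+0.6+9.6 = 16.5
Cheapest is Brook - Ulver - Tarn - Dunly at $12.2.

$12.2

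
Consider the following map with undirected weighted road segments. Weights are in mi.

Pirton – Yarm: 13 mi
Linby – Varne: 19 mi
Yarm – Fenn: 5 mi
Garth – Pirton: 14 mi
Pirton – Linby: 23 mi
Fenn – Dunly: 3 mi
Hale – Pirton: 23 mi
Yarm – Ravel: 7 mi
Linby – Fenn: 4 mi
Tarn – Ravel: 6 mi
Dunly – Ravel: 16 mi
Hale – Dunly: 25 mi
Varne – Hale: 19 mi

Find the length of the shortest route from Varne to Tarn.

Candidate routes:
Varne - Linby - Fenn - Yarm - Ravel - Tarn: 19+4+5+7+6 = 41
Varne - Linby - Fenn - Dunly - Ravel - Tarn: 19+4+3+16+6 = 48
Cheapest is Varne - Linby - Fenn - Yarm - Ravel - Tarn at 41 mi.

41 mi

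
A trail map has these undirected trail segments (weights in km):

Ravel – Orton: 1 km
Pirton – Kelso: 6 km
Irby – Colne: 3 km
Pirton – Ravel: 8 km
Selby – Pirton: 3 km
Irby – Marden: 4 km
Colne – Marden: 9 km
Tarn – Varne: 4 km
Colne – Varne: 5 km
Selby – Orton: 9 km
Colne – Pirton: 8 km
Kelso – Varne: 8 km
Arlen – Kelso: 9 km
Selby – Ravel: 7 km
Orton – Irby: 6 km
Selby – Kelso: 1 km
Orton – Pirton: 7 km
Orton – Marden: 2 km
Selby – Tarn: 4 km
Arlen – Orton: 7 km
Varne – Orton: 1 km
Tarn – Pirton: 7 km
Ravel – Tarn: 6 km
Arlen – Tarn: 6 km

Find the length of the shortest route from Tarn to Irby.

11 km

Shortest distances from Tarn:
Tarn: 0
Selby: 4  (via Tarn)
Varne: 4  (via Tarn)
Kelso: 5  (via Selby)
Orton: 5  (via Varne)
Ravel: 6  (via Tarn)
Arlen: 6  (via Tarn)
Marden: 7  (via Orton)
Pirton: 7  (via Tarn)
Colne: 9  (via Varne)
Irby: 11  (via Orton)
Shortest route: Tarn → Varne → Orton → Irby = 11 km.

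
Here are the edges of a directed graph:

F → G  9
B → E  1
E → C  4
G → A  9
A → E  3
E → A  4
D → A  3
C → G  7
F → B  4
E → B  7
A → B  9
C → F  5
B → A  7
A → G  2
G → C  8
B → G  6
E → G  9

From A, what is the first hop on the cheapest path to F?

Candidate routes:
A → E → C → F: 3+4+5 = 12
A → G → C → F: 2+8+5 = 15
A → B → E → C → F: 9+1+4+5 = 19
The minimum is 12 via A → E → C → F.
So from A the first move is to E.

E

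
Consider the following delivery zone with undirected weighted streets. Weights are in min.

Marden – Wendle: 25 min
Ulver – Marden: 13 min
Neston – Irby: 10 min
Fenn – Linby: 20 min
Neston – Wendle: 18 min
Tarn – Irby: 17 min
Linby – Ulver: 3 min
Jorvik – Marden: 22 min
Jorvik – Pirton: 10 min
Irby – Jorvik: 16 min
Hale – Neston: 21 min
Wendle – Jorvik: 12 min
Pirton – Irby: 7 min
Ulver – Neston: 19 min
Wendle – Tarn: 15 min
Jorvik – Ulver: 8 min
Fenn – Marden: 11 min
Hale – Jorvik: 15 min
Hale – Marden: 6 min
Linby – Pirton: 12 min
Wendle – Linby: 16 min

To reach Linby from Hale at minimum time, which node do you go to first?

Candidate routes:
Hale–Jorvik–Pirton–Linby: 15+10+12 = 37
Hale–Jorvik–Ulver–Linby: 15+8+3 = 26
Hale–Marden–Fenn–Linby: 6+11+20 = 37
Hale–Marden–Ulver–Linby: 6+13+3 = 22
Cheapest is Hale–Marden–Ulver–Linby at 22 min.
So from Hale the first move is to Marden.

Marden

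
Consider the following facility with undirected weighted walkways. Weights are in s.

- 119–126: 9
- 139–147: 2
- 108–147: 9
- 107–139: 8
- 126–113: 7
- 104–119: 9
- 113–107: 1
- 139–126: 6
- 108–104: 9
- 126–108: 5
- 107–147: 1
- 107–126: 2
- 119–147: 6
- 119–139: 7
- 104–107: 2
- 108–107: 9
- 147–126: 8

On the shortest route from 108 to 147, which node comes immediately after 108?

126

Compare a few routes:
108–126–107–147: 5+2+1 = 8
108–107–147: 9+1 = 10
108–147: 9 = 9
108–104–107–147: 9+2+1 = 12
Cheapest is 108–126–107–147 at 8 s.
So from 108 the first move is to 126.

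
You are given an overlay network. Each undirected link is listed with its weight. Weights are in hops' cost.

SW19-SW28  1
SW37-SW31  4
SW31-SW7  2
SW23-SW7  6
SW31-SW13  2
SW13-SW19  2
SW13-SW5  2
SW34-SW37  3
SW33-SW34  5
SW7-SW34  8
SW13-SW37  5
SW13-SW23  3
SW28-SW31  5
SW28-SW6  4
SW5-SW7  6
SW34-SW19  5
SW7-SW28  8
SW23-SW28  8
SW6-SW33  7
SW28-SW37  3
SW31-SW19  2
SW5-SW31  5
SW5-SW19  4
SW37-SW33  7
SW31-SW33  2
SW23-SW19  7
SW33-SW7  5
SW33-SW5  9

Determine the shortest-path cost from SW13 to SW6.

Shortest distances from SW13:
SW13: 0
SW31: 2  (via SW13)
SW5: 2  (via SW13)
SW19: 2  (via SW13)
SW28: 3  (via SW19)
SW23: 3  (via SW13)
SW7: 4  (via SW31)
SW33: 4  (via SW31)
SW37: 5  (via SW13)
SW6: 7  (via SW28)
Shortest route: SW13 → SW19 → SW28 → SW6 = 7 hops' cost.

7 hops' cost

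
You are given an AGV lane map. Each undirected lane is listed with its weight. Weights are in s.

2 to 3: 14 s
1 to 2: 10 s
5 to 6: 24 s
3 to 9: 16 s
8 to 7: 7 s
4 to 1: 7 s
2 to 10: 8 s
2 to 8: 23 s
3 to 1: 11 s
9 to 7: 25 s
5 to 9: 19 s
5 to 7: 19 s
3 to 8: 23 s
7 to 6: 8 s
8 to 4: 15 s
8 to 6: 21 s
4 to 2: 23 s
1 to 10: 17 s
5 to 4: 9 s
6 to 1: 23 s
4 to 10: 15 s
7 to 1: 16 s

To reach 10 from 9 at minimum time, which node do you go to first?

3

Candidate routes:
9 - 3 - 2 - 10: 16+14+8 = 38
9 - 3 - 1 - 10: 16+11+17 = 44
9 - 5 - 4 - 10: 19+9+15 = 43
Cheapest is 9 - 3 - 2 - 10 at 38 s.
So from 9 the first move is to 3.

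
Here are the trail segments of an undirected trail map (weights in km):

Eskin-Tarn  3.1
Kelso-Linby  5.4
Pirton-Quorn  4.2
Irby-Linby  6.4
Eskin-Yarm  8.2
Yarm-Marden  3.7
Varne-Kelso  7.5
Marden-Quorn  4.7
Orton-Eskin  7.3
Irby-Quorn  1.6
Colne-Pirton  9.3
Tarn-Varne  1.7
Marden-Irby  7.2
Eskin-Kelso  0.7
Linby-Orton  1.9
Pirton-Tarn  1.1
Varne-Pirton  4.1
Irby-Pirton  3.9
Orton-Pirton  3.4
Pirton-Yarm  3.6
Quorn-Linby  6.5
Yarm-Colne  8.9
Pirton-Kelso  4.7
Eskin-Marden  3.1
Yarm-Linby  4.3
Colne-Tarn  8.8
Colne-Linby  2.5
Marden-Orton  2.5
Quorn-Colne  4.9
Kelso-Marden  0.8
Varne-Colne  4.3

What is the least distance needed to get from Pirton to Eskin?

4.2 km

Shortest distances from Pirton:
Pirton: 0
Tarn: 1.1  (via Pirton)
Varne: 2.8  (via Tarn)
Orton: 3.4  (via Pirton)
Yarm: 3.6  (via Pirton)
Irby: 3.9  (via Pirton)
Eskin: 4.2  (via Tarn)
Shortest route: Pirton–Tarn–Eskin = 4.2 km.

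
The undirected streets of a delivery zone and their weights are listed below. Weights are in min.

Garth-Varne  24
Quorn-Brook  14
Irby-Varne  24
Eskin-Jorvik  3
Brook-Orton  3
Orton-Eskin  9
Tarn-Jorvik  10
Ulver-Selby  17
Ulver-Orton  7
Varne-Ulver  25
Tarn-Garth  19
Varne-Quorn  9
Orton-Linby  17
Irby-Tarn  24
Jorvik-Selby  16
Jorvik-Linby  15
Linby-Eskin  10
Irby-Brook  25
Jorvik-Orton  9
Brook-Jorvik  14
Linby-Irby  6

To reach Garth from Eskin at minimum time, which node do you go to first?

Jorvik

Candidate routes:
Eskin–Orton–Brook–Jorvik–Tarn–Garth: 9+3+14+10+19 = 55
Eskin–Jorvik–Tarn–Garth: 3+10+19 = 32
Eskin–Linby–Jorvik–Tarn–Garth: 10+15+10+19 = 54
Eskin–Orton–Jorvik–Tarn–Garth: 9+9+10+19 = 47
Cheapest is Eskin–Jorvik–Tarn–Garth at 32 min.
So from Eskin the first move is to Jorvik.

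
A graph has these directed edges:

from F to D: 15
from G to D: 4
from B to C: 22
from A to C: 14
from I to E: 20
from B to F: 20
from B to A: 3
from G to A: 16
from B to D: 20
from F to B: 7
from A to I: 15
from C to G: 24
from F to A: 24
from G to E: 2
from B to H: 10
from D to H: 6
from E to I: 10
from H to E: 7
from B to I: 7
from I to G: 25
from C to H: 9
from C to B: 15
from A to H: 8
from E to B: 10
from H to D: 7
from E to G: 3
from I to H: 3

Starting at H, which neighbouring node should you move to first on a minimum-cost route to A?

E

Candidate routes:
H - E - G - A: 7+3+16 = 26
H - E - B - A: 7+10+3 = 20
The minimum is 20 via H - E - B - A.
So from H the first move is to E.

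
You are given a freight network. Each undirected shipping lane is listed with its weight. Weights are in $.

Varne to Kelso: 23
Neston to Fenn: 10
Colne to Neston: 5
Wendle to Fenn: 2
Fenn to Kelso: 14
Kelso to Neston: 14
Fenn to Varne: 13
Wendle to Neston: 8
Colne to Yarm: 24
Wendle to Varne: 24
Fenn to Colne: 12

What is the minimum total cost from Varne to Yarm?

$49

Compare a few routes:
Varne → Fenn → Colne → Yarm: 13+12+24 = 49
Varne → Fenn → Neston → Colne → Yarm: 13+10+5+24 = 52
Varne → Fenn → Wendle → Neston → Colne → Yarm: 13+2+8+5+24 = 52
The minimum is $49 via Varne → Fenn → Colne → Yarm.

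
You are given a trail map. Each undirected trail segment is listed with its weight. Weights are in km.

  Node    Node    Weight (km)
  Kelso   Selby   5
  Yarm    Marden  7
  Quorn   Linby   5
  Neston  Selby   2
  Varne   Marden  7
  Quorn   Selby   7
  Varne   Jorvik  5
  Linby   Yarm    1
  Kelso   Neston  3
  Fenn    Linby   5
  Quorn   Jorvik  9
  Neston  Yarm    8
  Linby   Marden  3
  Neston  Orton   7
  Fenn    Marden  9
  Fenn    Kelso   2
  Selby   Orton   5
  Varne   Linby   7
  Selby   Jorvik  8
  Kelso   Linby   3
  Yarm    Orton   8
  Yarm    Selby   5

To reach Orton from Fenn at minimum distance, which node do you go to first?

Candidate routes:
Fenn → Linby → Yarm → Orton: 5+1+8 = 14
Fenn → Kelso → Neston → Orton: 2+3+7 = 12
Fenn → Kelso → Linby → Yarm → Orton: 2+3+1+8 = 14
The minimum is 12 km via Fenn → Kelso → Neston → Orton.
So from Fenn the first move is to Kelso.

Kelso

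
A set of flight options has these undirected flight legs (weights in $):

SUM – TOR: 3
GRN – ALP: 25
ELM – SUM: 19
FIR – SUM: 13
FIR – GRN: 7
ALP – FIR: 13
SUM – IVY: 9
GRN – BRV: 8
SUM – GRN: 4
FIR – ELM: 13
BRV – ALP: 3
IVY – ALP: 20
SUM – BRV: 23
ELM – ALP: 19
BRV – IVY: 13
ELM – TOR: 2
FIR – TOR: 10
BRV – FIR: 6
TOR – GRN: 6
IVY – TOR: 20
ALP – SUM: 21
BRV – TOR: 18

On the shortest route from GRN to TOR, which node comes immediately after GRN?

Compare a few routes:
GRN → SUM → TOR: 4+3 = 7
GRN → TOR: 6 = 6
Cheapest is GRN → TOR at $6.
So from GRN the first move is to TOR.

TOR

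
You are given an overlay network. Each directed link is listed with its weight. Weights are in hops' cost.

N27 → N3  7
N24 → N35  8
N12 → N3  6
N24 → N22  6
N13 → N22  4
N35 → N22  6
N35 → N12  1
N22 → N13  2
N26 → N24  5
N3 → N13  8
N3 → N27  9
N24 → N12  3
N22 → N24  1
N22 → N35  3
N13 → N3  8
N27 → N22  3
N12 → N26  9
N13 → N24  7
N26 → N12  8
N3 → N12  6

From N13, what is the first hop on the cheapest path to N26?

Candidate routes:
N13 - N22 - N24 - N35 - N12 - N26: 4+1+8+1+9 = 23
N13 - N3 - N12 - N26: 8+6+9 = 23
N13 - N22 - N24 - N12 - N26: 4+1+3+9 = 17
N13 - N24 - N12 - N26: 7+3+9 = 19
Cheapest is N13 - N22 - N24 - N12 - N26 at 17 hops' cost.
So from N13 the first move is to N22.

N22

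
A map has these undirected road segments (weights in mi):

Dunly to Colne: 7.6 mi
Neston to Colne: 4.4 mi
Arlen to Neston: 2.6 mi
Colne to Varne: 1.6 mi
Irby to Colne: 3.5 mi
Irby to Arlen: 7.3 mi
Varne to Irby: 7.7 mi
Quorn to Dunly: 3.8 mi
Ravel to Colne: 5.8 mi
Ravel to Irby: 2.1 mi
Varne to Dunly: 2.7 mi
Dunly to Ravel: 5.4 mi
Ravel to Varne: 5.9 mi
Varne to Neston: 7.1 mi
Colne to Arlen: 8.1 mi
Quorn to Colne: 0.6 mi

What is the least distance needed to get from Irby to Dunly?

Shortest distances from Irby:
Irby: 0
Ravel: 2.1  (via Irby)
Colne: 3.5  (via Irby)
Quorn: 4.1  (via Colne)
Varne: 5.1  (via Colne)
Arlen: 7.3  (via Irby)
Dunly: 7.5  (via Ravel)
Shortest route: Irby → Ravel → Dunly = 7.5 mi.

7.5 mi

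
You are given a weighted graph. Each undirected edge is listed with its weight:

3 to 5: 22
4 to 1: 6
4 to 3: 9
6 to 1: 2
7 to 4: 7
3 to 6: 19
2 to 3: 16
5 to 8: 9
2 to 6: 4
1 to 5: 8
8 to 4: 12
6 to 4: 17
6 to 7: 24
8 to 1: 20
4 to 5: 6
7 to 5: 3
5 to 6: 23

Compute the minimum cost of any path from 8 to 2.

23

Shortest distances from 8:
8: 0
5: 9  (via 8)
4: 12  (via 8)
7: 12  (via 5)
1: 17  (via 5)
6: 19  (via 1)
3: 21  (via 4)
2: 23  (via 6)
Shortest route: 8–5–1–6–2 = 23.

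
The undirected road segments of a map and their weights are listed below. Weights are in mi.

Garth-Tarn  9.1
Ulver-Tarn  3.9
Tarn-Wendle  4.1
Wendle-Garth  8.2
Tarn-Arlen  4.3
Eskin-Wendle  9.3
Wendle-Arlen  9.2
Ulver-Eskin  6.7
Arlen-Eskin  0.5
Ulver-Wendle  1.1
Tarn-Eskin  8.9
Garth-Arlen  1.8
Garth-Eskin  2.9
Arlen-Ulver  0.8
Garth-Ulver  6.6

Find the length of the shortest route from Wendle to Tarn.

4.1 mi

Compare a few routes:
Wendle–Tarn: 4.1 = 4.1
Wendle–Ulver–Tarn: 1.1+3.9 = 5
The minimum is 4.1 mi via Wendle–Tarn.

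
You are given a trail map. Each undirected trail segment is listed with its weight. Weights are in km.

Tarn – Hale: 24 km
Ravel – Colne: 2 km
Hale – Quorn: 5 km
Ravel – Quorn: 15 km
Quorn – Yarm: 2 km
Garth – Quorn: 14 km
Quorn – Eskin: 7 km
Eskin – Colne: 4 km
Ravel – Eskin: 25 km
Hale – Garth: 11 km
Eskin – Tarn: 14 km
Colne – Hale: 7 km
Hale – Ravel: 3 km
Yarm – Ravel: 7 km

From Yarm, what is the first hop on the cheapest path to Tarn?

Quorn

Compare a few routes:
Yarm → Ravel → Colne → Eskin → Tarn: 7+2+4+14 = 27
Yarm → Quorn → Eskin → Tarn: 2+7+14 = 23
Yarm → Quorn → Hale → Ravel → Colne → Eskin → Tarn: 2+5+3+2+4+14 = 30
Cheapest is Yarm → Quorn → Eskin → Tarn at 23 km.
So from Yarm the first move is to Quorn.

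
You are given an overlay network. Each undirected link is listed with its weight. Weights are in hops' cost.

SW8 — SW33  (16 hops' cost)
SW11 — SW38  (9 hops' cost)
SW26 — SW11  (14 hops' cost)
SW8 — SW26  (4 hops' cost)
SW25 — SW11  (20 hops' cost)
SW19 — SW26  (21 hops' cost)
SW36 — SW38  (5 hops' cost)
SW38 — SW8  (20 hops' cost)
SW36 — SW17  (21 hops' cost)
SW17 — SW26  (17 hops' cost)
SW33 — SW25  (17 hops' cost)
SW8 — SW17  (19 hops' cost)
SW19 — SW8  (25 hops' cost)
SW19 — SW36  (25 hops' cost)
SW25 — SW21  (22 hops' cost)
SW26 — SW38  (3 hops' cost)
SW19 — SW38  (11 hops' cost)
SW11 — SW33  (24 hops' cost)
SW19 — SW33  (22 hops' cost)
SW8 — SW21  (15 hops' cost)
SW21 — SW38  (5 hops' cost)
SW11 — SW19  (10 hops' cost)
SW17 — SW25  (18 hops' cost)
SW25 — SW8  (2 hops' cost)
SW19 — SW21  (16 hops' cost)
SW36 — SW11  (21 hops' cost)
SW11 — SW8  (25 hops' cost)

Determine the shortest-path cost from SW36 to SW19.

Running Dijkstra from SW36:
SW36: 0
SW38: 5  (via SW36)
SW26: 8  (via SW38)
SW21: 10  (via SW38)
SW8: 12  (via SW26)
SW11: 14  (via SW38)
SW25: 14  (via SW8)
SW19: 16  (via SW38)
Shortest route: SW36 → SW38 → SW19 = 16 hops' cost.

16 hops' cost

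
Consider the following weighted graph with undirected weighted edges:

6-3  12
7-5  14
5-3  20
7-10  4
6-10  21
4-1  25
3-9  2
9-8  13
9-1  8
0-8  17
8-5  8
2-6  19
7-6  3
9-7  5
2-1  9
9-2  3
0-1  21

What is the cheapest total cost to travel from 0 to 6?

Compare a few routes:
0 → 8 → 9 → 7 → 6: 17+13+5+3 = 38
0 → 1 → 9 → 7 → 6: 21+8+5+3 = 37
0 → 8 → 5 → 7 → 6: 17+8+14+3 = 42
0 → 1 → 2 → 9 → 7 → 6: 21+9+3+5+3 = 41
Cheapest is 0 → 1 → 9 → 7 → 6 at 37.

37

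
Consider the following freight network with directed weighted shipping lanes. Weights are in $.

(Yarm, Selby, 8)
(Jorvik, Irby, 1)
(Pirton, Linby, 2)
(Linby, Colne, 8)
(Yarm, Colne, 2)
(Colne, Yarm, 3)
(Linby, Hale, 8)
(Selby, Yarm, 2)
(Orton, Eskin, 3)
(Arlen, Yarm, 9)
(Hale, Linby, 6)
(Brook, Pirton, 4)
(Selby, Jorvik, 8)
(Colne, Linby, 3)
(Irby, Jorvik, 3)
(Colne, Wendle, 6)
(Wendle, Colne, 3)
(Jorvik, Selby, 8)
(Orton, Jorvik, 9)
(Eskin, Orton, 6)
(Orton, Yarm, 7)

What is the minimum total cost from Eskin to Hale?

Settle nodes by increasing distance from Eskin:
Eskin: 0
Orton: 6  (via Eskin)
Yarm: 13  (via Orton)
Jorvik: 15  (via Orton)
Colne: 15  (via Yarm)
Irby: 16  (via Jorvik)
Linby: 18  (via Colne)
Selby: 21  (via Yarm)
Wendle: 21  (via Colne)
Hale: 26  (via Linby)
Shortest route: Eskin–Orton–Yarm–Colne–Linby–Hale = $26.

$26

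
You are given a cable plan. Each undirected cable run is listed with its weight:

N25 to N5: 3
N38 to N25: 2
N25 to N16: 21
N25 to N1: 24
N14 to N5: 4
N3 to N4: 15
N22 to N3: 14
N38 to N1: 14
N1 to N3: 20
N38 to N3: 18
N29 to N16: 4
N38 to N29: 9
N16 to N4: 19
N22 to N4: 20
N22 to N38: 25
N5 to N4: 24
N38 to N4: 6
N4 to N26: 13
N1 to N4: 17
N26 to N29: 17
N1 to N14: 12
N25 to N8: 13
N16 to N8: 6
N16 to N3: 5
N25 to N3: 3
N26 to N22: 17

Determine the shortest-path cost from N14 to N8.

20

Candidate routes:
N14–N5–N25–N8: 4+3+13 = 20
N14–N5–N25–N3–N16–N8: 4+3+3+5+6 = 21
Cheapest is N14–N5–N25–N8 at 20.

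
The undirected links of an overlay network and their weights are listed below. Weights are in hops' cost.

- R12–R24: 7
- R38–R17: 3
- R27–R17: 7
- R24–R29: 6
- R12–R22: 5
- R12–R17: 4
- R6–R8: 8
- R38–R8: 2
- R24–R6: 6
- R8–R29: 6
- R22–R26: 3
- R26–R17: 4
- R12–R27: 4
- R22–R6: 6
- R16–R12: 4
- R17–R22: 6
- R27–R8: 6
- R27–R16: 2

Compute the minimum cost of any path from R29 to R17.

11 hops' cost

Settle nodes by increasing distance from R29:
R29: 0
R24: 6  (via R29)
R8: 6  (via R29)
R38: 8  (via R8)
R17: 11  (via R38)
Shortest route: R29–R8–R38–R17 = 11 hops' cost.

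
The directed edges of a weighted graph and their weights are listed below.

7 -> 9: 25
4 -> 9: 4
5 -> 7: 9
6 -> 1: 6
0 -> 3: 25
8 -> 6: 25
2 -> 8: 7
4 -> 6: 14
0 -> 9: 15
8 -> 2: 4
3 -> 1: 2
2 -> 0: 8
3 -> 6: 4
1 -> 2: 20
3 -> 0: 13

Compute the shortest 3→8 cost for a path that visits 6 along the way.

Shortest 3→6: 3 → 6 = 4
Best 6 to 8: 6 → 1 → 2 → 8 costing 33
Total via 6: 4 + 33 = 37.

37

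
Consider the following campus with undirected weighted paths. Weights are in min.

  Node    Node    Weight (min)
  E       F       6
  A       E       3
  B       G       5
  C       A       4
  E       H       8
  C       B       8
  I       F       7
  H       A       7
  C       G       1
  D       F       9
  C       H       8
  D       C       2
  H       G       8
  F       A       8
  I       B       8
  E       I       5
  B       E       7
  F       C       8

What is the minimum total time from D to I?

Candidate routes:
D → C → A → E → I: 2+4+3+5 = 14
D → C → G → B → I: 2+1+5+8 = 16
D → F → I: 9+7 = 16
Cheapest is D → C → A → E → I at 14 min.

14 min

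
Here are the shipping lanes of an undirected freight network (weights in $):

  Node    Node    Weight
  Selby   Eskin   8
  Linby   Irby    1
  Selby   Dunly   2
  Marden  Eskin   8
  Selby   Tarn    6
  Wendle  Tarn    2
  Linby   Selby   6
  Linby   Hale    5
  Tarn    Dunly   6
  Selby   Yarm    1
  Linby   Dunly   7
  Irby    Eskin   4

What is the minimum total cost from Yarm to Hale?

$12

Compare a few routes:
Yarm–Selby–Linby–Hale: 1+6+5 = 12
Yarm–Selby–Dunly–Linby–Hale: 1+2+7+5 = 15
The minimum is $12 via Yarm–Selby–Linby–Hale.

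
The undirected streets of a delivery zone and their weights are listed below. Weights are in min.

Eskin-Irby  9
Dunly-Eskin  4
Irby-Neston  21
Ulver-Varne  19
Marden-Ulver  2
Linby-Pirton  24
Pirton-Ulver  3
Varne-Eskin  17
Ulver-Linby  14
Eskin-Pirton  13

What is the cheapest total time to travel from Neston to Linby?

60 min

Running Dijkstra from Neston:
Neston: 0
Irby: 21  (via Neston)
Eskin: 30  (via Irby)
Dunly: 34  (via Eskin)
Pirton: 43  (via Eskin)
Ulver: 46  (via Pirton)
Varne: 47  (via Eskin)
Marden: 48  (via Ulver)
Linby: 60  (via Ulver)
Shortest route: Neston–Irby–Eskin–Pirton–Ulver–Linby = 60 min.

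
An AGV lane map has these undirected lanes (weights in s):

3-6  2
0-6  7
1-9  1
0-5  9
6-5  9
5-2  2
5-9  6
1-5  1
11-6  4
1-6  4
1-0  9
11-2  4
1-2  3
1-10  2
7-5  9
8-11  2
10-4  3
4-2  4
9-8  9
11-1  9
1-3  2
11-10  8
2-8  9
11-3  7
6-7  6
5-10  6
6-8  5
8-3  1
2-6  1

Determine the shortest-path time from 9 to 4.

Settle nodes by increasing distance from 9:
9: 0
1: 1  (via 9)
5: 2  (via 1)
3: 3  (via 1)
10: 3  (via 1)
2: 4  (via 1)
8: 4  (via 3)
6: 5  (via 1)
4: 6  (via 10)
Shortest route: 9 → 1 → 10 → 4 = 6 s.

6 s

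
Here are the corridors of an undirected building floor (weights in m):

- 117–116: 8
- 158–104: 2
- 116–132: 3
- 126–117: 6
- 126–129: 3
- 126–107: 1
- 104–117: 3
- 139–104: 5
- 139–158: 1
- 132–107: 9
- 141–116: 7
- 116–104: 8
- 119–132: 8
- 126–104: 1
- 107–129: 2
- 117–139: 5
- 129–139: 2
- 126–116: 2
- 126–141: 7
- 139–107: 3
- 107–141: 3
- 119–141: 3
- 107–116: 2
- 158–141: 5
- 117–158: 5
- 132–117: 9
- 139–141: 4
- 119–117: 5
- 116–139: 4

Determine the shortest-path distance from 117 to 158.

5 m

Compare a few routes:
117 - 126 - 104 - 158: 6+1+2 = 9
117 - 104 - 139 - 158: 3+5+1 = 9
117 - 158: 5 = 5
117 - 139 - 158: 5+1 = 6
Cheapest is 117 - 158 at 5 m.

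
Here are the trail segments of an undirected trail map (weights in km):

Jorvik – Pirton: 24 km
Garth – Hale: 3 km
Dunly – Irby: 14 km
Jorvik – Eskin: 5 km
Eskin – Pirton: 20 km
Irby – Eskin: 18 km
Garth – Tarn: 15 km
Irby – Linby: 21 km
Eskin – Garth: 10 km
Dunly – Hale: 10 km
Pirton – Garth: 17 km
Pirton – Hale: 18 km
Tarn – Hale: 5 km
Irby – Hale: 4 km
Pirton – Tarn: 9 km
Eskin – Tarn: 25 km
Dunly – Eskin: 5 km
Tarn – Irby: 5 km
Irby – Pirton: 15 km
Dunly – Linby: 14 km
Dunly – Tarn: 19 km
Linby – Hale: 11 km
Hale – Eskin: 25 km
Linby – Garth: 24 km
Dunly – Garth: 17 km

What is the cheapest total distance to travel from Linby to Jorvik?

24 km

Enumerating some paths:
Linby → Hale → Dunly → Eskin → Jorvik: 11+10+5+5 = 31
Linby → Hale → Garth → Eskin → Jorvik: 11+3+10+5 = 29
Linby → Dunly → Eskin → Jorvik: 14+5+5 = 24
Linby → Hale → Irby → Eskin → Jorvik: 11+4+18+5 = 38
The minimum is 24 km via Linby → Dunly → Eskin → Jorvik.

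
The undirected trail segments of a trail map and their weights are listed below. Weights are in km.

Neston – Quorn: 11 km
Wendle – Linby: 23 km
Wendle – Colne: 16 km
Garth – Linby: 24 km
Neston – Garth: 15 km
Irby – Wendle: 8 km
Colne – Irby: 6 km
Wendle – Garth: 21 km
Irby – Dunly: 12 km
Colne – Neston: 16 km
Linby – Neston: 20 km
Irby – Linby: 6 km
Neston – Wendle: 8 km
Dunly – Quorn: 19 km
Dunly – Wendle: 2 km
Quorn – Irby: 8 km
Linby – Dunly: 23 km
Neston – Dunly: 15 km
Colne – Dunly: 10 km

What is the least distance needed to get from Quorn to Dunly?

18 km

Candidate routes:
Quorn - Irby - Wendle - Dunly: 8+8+2 = 18
Quorn - Dunly: 19 = 19
The minimum is 18 km via Quorn - Irby - Wendle - Dunly.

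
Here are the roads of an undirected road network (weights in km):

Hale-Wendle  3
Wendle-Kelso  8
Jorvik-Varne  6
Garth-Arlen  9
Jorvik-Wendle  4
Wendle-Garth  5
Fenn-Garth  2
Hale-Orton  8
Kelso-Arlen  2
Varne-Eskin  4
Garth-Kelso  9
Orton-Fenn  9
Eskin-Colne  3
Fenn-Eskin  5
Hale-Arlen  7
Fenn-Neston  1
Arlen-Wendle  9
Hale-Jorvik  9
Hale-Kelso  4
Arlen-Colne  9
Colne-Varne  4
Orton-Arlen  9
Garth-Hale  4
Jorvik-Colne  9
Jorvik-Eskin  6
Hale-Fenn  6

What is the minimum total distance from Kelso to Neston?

Enumerating some paths:
Kelso–Garth–Fenn–Neston: 9+2+1 = 12
Kelso–Hale–Wendle–Garth–Fenn–Neston: 4+3+5+2+1 = 15
Kelso–Hale–Fenn–Neston: 4+6+1 = 11
Kelso–Arlen–Garth–Fenn–Neston: 2+9+2+1 = 14
The minimum is 11 km via Kelso–Hale–Fenn–Neston.

11 km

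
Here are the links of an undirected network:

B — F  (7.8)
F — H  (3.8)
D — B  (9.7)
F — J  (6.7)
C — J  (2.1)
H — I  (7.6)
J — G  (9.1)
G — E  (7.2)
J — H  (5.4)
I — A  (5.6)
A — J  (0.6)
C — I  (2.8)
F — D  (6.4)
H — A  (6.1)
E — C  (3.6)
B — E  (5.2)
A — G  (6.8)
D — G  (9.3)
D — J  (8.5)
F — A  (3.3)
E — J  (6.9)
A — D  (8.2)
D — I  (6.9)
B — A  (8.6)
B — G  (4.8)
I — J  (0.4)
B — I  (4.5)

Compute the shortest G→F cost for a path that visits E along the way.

Best G to E: G → E costing 7.2
Best E to F: E → C → J → A → F costing 9.6
Total via E: 7.2 + 9.6 = 16.8.

16.8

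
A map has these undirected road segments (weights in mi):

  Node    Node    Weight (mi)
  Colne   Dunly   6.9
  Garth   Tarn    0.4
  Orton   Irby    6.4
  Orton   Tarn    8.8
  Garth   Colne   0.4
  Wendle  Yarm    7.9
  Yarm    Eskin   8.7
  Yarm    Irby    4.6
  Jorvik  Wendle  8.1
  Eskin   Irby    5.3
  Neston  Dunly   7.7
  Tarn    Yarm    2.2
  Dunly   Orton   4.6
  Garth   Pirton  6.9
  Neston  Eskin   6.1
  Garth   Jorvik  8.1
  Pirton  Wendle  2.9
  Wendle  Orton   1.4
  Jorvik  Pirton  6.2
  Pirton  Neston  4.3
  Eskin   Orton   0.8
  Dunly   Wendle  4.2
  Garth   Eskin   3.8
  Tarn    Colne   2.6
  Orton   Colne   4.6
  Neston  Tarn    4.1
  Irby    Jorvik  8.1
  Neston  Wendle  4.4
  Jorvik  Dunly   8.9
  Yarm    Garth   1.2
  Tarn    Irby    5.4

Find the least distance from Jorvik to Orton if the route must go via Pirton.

Best Jorvik to Pirton: Jorvik → Pirton costing 6.2
Best Pirton to Orton: Pirton → Wendle → Orton costing 4.3
Total via Pirton: 6.2 + 4.3 = 10.5 mi.

10.5 mi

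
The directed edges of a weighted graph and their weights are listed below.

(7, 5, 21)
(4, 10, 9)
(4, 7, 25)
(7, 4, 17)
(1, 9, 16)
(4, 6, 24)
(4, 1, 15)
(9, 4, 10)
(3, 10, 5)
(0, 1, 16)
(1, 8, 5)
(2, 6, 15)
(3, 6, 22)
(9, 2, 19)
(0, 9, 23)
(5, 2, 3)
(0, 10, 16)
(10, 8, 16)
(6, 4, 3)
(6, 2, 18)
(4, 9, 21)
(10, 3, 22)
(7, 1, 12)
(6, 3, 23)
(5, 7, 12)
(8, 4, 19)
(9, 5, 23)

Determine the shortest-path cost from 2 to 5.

Compare a few routes:
2–6–4–1–9–5: 15+3+15+16+23 = 72
2–6–4–9–5: 15+3+21+23 = 62
2–6–4–7–5: 15+3+25+21 = 64
Cheapest is 2–6–4–9–5 at 62.

62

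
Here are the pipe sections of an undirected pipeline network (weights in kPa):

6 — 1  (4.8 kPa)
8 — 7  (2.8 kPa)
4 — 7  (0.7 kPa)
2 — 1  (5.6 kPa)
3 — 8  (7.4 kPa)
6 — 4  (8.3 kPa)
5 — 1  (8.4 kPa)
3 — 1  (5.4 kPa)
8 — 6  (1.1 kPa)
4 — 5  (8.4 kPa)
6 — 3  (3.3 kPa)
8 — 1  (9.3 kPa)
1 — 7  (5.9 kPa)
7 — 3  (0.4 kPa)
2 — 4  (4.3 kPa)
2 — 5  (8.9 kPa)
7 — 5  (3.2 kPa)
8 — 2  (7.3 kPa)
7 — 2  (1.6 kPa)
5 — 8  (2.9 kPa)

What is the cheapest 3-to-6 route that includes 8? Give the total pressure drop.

Shortest 3→8: 3–7–8 = 3.2
Shortest 8→6: 8–6 = 1.1
Total via 8: 3.2 + 1.1 = 4.3 kPa.

4.3 kPa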